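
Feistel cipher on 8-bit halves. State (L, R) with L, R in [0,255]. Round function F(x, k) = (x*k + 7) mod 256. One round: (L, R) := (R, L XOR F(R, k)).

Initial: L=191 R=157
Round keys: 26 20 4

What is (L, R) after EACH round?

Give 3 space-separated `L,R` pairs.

Answer: 157,70 70,226 226,201

Derivation:
Round 1 (k=26): L=157 R=70
Round 2 (k=20): L=70 R=226
Round 3 (k=4): L=226 R=201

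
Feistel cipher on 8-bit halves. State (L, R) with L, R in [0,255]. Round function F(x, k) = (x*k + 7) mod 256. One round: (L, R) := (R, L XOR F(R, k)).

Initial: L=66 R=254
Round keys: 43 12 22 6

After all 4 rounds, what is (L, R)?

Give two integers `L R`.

Round 1 (k=43): L=254 R=243
Round 2 (k=12): L=243 R=149
Round 3 (k=22): L=149 R=38
Round 4 (k=6): L=38 R=126

Answer: 38 126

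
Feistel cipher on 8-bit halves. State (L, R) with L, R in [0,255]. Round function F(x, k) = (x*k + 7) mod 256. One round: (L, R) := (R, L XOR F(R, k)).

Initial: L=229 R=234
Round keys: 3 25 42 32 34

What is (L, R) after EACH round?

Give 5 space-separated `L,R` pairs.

Answer: 234,32 32,205 205,137 137,234 234,146

Derivation:
Round 1 (k=3): L=234 R=32
Round 2 (k=25): L=32 R=205
Round 3 (k=42): L=205 R=137
Round 4 (k=32): L=137 R=234
Round 5 (k=34): L=234 R=146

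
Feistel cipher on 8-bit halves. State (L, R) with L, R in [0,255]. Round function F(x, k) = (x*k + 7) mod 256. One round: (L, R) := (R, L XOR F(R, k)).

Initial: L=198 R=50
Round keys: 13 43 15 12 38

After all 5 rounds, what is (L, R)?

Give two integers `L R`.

Round 1 (k=13): L=50 R=87
Round 2 (k=43): L=87 R=150
Round 3 (k=15): L=150 R=134
Round 4 (k=12): L=134 R=217
Round 5 (k=38): L=217 R=187

Answer: 217 187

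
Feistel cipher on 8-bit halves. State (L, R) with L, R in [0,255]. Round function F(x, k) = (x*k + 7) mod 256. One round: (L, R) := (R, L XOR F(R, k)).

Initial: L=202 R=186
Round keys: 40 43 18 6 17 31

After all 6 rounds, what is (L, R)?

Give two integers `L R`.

Answer: 100 108

Derivation:
Round 1 (k=40): L=186 R=221
Round 2 (k=43): L=221 R=156
Round 3 (k=18): L=156 R=34
Round 4 (k=6): L=34 R=79
Round 5 (k=17): L=79 R=100
Round 6 (k=31): L=100 R=108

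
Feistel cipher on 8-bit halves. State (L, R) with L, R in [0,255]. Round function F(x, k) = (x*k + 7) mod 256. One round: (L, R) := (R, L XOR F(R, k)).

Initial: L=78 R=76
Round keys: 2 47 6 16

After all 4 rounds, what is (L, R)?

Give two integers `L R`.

Answer: 210 13

Derivation:
Round 1 (k=2): L=76 R=209
Round 2 (k=47): L=209 R=42
Round 3 (k=6): L=42 R=210
Round 4 (k=16): L=210 R=13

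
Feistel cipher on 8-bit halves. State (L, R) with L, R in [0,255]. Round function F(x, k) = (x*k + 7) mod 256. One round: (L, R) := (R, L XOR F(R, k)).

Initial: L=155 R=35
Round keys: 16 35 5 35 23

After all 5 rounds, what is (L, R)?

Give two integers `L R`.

Answer: 184 108

Derivation:
Round 1 (k=16): L=35 R=172
Round 2 (k=35): L=172 R=168
Round 3 (k=5): L=168 R=227
Round 4 (k=35): L=227 R=184
Round 5 (k=23): L=184 R=108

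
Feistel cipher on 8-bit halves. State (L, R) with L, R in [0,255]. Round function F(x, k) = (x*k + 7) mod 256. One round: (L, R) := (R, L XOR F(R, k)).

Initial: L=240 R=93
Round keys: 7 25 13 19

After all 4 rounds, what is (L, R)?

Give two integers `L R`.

Answer: 153 166

Derivation:
Round 1 (k=7): L=93 R=98
Round 2 (k=25): L=98 R=196
Round 3 (k=13): L=196 R=153
Round 4 (k=19): L=153 R=166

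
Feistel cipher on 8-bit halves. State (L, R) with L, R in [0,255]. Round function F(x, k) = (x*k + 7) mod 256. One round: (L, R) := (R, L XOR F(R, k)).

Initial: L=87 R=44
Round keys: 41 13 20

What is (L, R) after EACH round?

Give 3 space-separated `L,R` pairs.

Round 1 (k=41): L=44 R=68
Round 2 (k=13): L=68 R=87
Round 3 (k=20): L=87 R=151

Answer: 44,68 68,87 87,151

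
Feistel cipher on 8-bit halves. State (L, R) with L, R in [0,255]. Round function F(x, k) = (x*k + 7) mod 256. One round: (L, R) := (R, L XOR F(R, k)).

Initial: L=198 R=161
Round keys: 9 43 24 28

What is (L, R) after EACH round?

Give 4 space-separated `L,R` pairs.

Round 1 (k=9): L=161 R=118
Round 2 (k=43): L=118 R=120
Round 3 (k=24): L=120 R=49
Round 4 (k=28): L=49 R=27

Answer: 161,118 118,120 120,49 49,27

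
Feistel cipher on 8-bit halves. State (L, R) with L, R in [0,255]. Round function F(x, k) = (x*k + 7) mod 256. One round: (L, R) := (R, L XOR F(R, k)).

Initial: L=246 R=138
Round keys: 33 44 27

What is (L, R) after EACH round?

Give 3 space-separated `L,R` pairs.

Round 1 (k=33): L=138 R=39
Round 2 (k=44): L=39 R=49
Round 3 (k=27): L=49 R=21

Answer: 138,39 39,49 49,21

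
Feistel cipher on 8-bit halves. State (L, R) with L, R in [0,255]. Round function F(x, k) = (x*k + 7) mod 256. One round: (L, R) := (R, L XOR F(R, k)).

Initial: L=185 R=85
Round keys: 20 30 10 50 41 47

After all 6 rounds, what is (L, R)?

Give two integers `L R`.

Round 1 (k=20): L=85 R=18
Round 2 (k=30): L=18 R=118
Round 3 (k=10): L=118 R=177
Round 4 (k=50): L=177 R=239
Round 5 (k=41): L=239 R=255
Round 6 (k=47): L=255 R=55

Answer: 255 55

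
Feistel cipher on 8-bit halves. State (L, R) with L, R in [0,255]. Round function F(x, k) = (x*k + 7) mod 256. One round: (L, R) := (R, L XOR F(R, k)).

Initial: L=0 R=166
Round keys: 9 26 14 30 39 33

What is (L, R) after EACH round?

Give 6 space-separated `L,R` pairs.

Round 1 (k=9): L=166 R=221
Round 2 (k=26): L=221 R=223
Round 3 (k=14): L=223 R=228
Round 4 (k=30): L=228 R=96
Round 5 (k=39): L=96 R=67
Round 6 (k=33): L=67 R=202

Answer: 166,221 221,223 223,228 228,96 96,67 67,202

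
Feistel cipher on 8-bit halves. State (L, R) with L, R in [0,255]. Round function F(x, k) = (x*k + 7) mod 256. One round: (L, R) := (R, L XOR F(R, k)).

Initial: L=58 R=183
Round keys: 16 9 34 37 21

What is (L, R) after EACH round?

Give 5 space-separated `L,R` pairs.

Answer: 183,77 77,11 11,48 48,252 252,131

Derivation:
Round 1 (k=16): L=183 R=77
Round 2 (k=9): L=77 R=11
Round 3 (k=34): L=11 R=48
Round 4 (k=37): L=48 R=252
Round 5 (k=21): L=252 R=131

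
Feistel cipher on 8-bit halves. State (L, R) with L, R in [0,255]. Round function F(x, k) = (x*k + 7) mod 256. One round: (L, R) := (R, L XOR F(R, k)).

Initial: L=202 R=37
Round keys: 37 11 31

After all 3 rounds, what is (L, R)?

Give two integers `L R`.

Answer: 112 61

Derivation:
Round 1 (k=37): L=37 R=170
Round 2 (k=11): L=170 R=112
Round 3 (k=31): L=112 R=61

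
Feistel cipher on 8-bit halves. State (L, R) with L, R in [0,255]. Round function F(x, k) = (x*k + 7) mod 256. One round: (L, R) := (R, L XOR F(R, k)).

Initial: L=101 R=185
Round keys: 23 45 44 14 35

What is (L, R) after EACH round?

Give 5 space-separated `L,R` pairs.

Round 1 (k=23): L=185 R=195
Round 2 (k=45): L=195 R=247
Round 3 (k=44): L=247 R=184
Round 4 (k=14): L=184 R=224
Round 5 (k=35): L=224 R=31

Answer: 185,195 195,247 247,184 184,224 224,31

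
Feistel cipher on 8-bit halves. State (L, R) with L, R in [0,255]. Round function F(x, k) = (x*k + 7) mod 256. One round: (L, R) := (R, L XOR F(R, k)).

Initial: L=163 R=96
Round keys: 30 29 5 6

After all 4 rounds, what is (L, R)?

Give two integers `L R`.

Round 1 (k=30): L=96 R=228
Round 2 (k=29): L=228 R=187
Round 3 (k=5): L=187 R=74
Round 4 (k=6): L=74 R=120

Answer: 74 120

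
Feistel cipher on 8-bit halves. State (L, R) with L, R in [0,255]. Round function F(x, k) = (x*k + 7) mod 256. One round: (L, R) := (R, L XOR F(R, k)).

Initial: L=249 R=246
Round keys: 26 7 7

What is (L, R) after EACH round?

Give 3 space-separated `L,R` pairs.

Answer: 246,250 250,43 43,206

Derivation:
Round 1 (k=26): L=246 R=250
Round 2 (k=7): L=250 R=43
Round 3 (k=7): L=43 R=206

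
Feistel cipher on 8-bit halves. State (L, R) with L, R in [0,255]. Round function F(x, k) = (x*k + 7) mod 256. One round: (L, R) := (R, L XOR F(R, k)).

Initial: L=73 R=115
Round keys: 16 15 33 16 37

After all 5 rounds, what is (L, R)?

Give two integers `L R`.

Answer: 237 87

Derivation:
Round 1 (k=16): L=115 R=126
Round 2 (k=15): L=126 R=26
Round 3 (k=33): L=26 R=31
Round 4 (k=16): L=31 R=237
Round 5 (k=37): L=237 R=87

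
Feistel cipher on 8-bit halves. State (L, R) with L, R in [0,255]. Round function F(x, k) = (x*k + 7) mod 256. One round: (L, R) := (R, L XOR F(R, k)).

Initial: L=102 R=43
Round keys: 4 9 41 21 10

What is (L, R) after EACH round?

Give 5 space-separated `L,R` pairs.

Answer: 43,213 213,175 175,219 219,81 81,234

Derivation:
Round 1 (k=4): L=43 R=213
Round 2 (k=9): L=213 R=175
Round 3 (k=41): L=175 R=219
Round 4 (k=21): L=219 R=81
Round 5 (k=10): L=81 R=234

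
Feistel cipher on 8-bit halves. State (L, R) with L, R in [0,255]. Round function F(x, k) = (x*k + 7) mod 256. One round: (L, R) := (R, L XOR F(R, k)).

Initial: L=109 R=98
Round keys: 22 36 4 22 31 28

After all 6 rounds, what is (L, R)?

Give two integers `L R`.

Round 1 (k=22): L=98 R=30
Round 2 (k=36): L=30 R=93
Round 3 (k=4): L=93 R=101
Round 4 (k=22): L=101 R=232
Round 5 (k=31): L=232 R=122
Round 6 (k=28): L=122 R=183

Answer: 122 183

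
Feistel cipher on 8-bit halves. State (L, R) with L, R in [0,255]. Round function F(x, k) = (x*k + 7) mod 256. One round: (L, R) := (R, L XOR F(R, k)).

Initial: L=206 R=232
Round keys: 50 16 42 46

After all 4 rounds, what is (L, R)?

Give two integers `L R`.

Round 1 (k=50): L=232 R=153
Round 2 (k=16): L=153 R=127
Round 3 (k=42): L=127 R=68
Round 4 (k=46): L=68 R=64

Answer: 68 64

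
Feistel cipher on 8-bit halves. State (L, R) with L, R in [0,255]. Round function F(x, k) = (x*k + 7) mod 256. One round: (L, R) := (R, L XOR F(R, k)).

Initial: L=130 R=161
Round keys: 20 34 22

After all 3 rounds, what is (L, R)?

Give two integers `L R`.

Answer: 248 78

Derivation:
Round 1 (k=20): L=161 R=25
Round 2 (k=34): L=25 R=248
Round 3 (k=22): L=248 R=78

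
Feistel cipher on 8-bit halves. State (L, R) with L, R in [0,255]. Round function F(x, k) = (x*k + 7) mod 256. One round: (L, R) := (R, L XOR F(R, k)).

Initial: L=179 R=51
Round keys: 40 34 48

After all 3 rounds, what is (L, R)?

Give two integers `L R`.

Round 1 (k=40): L=51 R=76
Round 2 (k=34): L=76 R=44
Round 3 (k=48): L=44 R=11

Answer: 44 11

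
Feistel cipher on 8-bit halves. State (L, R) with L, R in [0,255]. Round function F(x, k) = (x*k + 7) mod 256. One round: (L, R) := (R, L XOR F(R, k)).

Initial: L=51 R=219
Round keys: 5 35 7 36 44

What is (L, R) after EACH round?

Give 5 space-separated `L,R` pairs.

Answer: 219,125 125,197 197,23 23,134 134,24

Derivation:
Round 1 (k=5): L=219 R=125
Round 2 (k=35): L=125 R=197
Round 3 (k=7): L=197 R=23
Round 4 (k=36): L=23 R=134
Round 5 (k=44): L=134 R=24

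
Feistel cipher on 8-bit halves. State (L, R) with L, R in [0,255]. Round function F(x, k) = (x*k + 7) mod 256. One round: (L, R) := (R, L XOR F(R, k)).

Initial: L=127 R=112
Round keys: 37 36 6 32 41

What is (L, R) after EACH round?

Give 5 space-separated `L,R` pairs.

Answer: 112,72 72,87 87,89 89,112 112,174

Derivation:
Round 1 (k=37): L=112 R=72
Round 2 (k=36): L=72 R=87
Round 3 (k=6): L=87 R=89
Round 4 (k=32): L=89 R=112
Round 5 (k=41): L=112 R=174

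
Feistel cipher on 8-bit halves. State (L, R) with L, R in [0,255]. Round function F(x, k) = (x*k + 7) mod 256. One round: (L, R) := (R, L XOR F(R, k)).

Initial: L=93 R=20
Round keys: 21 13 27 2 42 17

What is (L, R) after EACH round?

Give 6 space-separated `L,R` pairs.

Answer: 20,246 246,145 145,164 164,222 222,215 215,144

Derivation:
Round 1 (k=21): L=20 R=246
Round 2 (k=13): L=246 R=145
Round 3 (k=27): L=145 R=164
Round 4 (k=2): L=164 R=222
Round 5 (k=42): L=222 R=215
Round 6 (k=17): L=215 R=144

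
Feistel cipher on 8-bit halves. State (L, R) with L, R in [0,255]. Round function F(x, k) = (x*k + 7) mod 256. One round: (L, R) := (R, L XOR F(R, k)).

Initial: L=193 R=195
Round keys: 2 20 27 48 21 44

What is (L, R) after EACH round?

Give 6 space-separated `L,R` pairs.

Answer: 195,76 76,52 52,207 207,227 227,105 105,240

Derivation:
Round 1 (k=2): L=195 R=76
Round 2 (k=20): L=76 R=52
Round 3 (k=27): L=52 R=207
Round 4 (k=48): L=207 R=227
Round 5 (k=21): L=227 R=105
Round 6 (k=44): L=105 R=240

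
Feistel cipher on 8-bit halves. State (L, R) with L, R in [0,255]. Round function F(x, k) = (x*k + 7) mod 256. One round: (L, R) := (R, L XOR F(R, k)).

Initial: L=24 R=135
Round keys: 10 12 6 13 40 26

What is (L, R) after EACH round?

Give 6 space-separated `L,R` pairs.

Round 1 (k=10): L=135 R=85
Round 2 (k=12): L=85 R=132
Round 3 (k=6): L=132 R=74
Round 4 (k=13): L=74 R=77
Round 5 (k=40): L=77 R=69
Round 6 (k=26): L=69 R=68

Answer: 135,85 85,132 132,74 74,77 77,69 69,68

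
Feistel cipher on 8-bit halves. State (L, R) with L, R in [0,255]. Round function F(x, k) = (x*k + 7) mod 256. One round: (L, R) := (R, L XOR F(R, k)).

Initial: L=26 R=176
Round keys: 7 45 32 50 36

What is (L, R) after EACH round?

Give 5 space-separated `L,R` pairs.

Answer: 176,205 205,160 160,202 202,219 219,25

Derivation:
Round 1 (k=7): L=176 R=205
Round 2 (k=45): L=205 R=160
Round 3 (k=32): L=160 R=202
Round 4 (k=50): L=202 R=219
Round 5 (k=36): L=219 R=25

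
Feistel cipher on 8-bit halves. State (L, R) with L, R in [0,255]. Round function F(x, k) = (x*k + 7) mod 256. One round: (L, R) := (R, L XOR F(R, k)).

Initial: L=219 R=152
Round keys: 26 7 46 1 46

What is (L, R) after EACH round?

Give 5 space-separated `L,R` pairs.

Round 1 (k=26): L=152 R=172
Round 2 (k=7): L=172 R=35
Round 3 (k=46): L=35 R=253
Round 4 (k=1): L=253 R=39
Round 5 (k=46): L=39 R=244

Answer: 152,172 172,35 35,253 253,39 39,244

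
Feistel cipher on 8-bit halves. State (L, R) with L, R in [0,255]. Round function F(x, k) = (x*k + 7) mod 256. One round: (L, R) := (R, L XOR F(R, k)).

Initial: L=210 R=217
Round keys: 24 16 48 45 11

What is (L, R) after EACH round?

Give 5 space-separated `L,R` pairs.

Round 1 (k=24): L=217 R=141
Round 2 (k=16): L=141 R=14
Round 3 (k=48): L=14 R=42
Round 4 (k=45): L=42 R=103
Round 5 (k=11): L=103 R=94

Answer: 217,141 141,14 14,42 42,103 103,94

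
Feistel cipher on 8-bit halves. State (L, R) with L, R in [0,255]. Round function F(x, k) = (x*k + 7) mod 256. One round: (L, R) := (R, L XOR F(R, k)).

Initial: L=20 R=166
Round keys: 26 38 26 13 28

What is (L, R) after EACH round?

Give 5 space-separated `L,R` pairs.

Answer: 166,247 247,23 23,170 170,190 190,101

Derivation:
Round 1 (k=26): L=166 R=247
Round 2 (k=38): L=247 R=23
Round 3 (k=26): L=23 R=170
Round 4 (k=13): L=170 R=190
Round 5 (k=28): L=190 R=101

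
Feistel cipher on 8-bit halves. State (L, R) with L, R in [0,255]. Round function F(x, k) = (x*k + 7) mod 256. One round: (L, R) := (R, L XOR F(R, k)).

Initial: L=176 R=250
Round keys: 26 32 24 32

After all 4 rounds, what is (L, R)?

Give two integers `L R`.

Answer: 100 26

Derivation:
Round 1 (k=26): L=250 R=219
Round 2 (k=32): L=219 R=157
Round 3 (k=24): L=157 R=100
Round 4 (k=32): L=100 R=26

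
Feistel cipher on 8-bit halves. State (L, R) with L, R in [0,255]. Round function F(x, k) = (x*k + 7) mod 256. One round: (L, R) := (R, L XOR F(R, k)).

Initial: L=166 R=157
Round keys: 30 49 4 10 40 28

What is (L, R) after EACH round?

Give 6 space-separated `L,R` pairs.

Answer: 157,203 203,127 127,200 200,168 168,143 143,3

Derivation:
Round 1 (k=30): L=157 R=203
Round 2 (k=49): L=203 R=127
Round 3 (k=4): L=127 R=200
Round 4 (k=10): L=200 R=168
Round 5 (k=40): L=168 R=143
Round 6 (k=28): L=143 R=3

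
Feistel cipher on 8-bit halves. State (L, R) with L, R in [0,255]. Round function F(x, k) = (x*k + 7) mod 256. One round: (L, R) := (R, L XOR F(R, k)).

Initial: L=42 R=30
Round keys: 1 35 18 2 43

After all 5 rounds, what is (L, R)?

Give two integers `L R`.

Answer: 101 74

Derivation:
Round 1 (k=1): L=30 R=15
Round 2 (k=35): L=15 R=10
Round 3 (k=18): L=10 R=180
Round 4 (k=2): L=180 R=101
Round 5 (k=43): L=101 R=74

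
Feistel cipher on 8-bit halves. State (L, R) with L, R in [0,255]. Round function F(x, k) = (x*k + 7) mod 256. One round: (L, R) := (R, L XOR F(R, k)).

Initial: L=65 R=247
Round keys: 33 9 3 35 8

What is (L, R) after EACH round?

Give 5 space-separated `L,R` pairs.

Round 1 (k=33): L=247 R=159
Round 2 (k=9): L=159 R=105
Round 3 (k=3): L=105 R=221
Round 4 (k=35): L=221 R=87
Round 5 (k=8): L=87 R=98

Answer: 247,159 159,105 105,221 221,87 87,98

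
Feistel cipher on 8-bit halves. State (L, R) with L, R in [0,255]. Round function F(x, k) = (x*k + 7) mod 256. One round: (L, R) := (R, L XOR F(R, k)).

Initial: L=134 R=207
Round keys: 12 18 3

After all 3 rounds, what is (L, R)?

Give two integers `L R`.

Round 1 (k=12): L=207 R=61
Round 2 (k=18): L=61 R=158
Round 3 (k=3): L=158 R=220

Answer: 158 220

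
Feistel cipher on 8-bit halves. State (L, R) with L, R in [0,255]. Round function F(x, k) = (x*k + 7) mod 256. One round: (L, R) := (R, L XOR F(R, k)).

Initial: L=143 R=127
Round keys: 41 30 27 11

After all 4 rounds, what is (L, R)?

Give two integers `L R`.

Answer: 180 57

Derivation:
Round 1 (k=41): L=127 R=209
Round 2 (k=30): L=209 R=250
Round 3 (k=27): L=250 R=180
Round 4 (k=11): L=180 R=57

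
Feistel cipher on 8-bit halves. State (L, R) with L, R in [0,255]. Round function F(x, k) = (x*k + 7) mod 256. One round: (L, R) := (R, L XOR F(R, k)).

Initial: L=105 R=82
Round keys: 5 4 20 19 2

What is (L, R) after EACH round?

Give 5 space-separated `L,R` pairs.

Round 1 (k=5): L=82 R=200
Round 2 (k=4): L=200 R=117
Round 3 (k=20): L=117 R=227
Round 4 (k=19): L=227 R=149
Round 5 (k=2): L=149 R=210

Answer: 82,200 200,117 117,227 227,149 149,210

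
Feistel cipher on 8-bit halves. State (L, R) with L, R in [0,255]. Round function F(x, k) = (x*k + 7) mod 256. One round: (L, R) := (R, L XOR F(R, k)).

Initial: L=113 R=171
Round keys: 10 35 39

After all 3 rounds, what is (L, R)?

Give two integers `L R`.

Answer: 120 139

Derivation:
Round 1 (k=10): L=171 R=196
Round 2 (k=35): L=196 R=120
Round 3 (k=39): L=120 R=139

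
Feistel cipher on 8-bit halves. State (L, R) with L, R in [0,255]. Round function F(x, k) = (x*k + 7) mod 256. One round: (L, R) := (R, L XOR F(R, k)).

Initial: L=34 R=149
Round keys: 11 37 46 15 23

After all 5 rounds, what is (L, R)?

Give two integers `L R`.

Round 1 (k=11): L=149 R=76
Round 2 (k=37): L=76 R=150
Round 3 (k=46): L=150 R=183
Round 4 (k=15): L=183 R=86
Round 5 (k=23): L=86 R=118

Answer: 86 118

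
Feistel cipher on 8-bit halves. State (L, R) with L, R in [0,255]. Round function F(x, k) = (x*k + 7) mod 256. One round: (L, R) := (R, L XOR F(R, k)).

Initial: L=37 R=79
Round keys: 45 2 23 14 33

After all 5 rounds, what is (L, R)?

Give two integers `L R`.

Answer: 73 178

Derivation:
Round 1 (k=45): L=79 R=207
Round 2 (k=2): L=207 R=234
Round 3 (k=23): L=234 R=194
Round 4 (k=14): L=194 R=73
Round 5 (k=33): L=73 R=178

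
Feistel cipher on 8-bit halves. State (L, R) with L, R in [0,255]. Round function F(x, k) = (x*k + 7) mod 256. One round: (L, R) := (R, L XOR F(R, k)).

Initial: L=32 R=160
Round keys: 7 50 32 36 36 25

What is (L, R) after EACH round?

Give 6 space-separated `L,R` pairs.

Answer: 160,71 71,69 69,224 224,194 194,175 175,220

Derivation:
Round 1 (k=7): L=160 R=71
Round 2 (k=50): L=71 R=69
Round 3 (k=32): L=69 R=224
Round 4 (k=36): L=224 R=194
Round 5 (k=36): L=194 R=175
Round 6 (k=25): L=175 R=220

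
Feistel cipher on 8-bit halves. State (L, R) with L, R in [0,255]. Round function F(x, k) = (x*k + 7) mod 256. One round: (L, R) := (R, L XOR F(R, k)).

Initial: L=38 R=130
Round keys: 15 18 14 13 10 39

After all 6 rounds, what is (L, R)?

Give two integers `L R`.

Round 1 (k=15): L=130 R=131
Round 2 (k=18): L=131 R=191
Round 3 (k=14): L=191 R=250
Round 4 (k=13): L=250 R=6
Round 5 (k=10): L=6 R=185
Round 6 (k=39): L=185 R=48

Answer: 185 48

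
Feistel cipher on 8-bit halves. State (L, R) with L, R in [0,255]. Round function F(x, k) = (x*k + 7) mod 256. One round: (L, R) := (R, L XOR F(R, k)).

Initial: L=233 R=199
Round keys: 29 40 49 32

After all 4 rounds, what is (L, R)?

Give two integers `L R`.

Answer: 4 127

Derivation:
Round 1 (k=29): L=199 R=123
Round 2 (k=40): L=123 R=248
Round 3 (k=49): L=248 R=4
Round 4 (k=32): L=4 R=127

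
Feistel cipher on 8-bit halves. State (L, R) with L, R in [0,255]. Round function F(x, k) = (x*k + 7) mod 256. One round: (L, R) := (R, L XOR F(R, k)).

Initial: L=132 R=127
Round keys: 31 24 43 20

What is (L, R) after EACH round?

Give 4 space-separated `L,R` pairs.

Answer: 127,236 236,88 88,35 35,155

Derivation:
Round 1 (k=31): L=127 R=236
Round 2 (k=24): L=236 R=88
Round 3 (k=43): L=88 R=35
Round 4 (k=20): L=35 R=155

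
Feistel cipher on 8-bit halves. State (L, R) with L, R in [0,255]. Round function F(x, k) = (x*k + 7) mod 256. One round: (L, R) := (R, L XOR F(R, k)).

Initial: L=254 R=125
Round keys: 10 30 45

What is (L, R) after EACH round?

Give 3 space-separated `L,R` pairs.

Answer: 125,23 23,196 196,108

Derivation:
Round 1 (k=10): L=125 R=23
Round 2 (k=30): L=23 R=196
Round 3 (k=45): L=196 R=108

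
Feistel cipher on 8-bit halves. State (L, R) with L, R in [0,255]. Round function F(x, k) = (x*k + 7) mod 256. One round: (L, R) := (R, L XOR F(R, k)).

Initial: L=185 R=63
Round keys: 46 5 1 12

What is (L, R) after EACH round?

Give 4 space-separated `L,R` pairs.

Round 1 (k=46): L=63 R=224
Round 2 (k=5): L=224 R=88
Round 3 (k=1): L=88 R=191
Round 4 (k=12): L=191 R=163

Answer: 63,224 224,88 88,191 191,163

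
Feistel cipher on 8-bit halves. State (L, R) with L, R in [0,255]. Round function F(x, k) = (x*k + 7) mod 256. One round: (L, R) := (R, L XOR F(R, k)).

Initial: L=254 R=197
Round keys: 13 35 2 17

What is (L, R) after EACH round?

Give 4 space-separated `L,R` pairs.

Round 1 (k=13): L=197 R=246
Round 2 (k=35): L=246 R=108
Round 3 (k=2): L=108 R=41
Round 4 (k=17): L=41 R=172

Answer: 197,246 246,108 108,41 41,172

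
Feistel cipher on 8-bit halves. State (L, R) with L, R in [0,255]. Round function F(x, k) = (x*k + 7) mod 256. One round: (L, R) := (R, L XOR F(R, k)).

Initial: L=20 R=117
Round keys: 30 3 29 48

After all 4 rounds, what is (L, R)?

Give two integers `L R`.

Round 1 (k=30): L=117 R=169
Round 2 (k=3): L=169 R=119
Round 3 (k=29): L=119 R=43
Round 4 (k=48): L=43 R=96

Answer: 43 96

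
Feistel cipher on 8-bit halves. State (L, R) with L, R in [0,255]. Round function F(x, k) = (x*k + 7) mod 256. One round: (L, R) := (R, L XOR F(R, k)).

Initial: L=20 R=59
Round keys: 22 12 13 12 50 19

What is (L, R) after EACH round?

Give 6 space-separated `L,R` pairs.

Answer: 59,13 13,152 152,178 178,199 199,87 87,187

Derivation:
Round 1 (k=22): L=59 R=13
Round 2 (k=12): L=13 R=152
Round 3 (k=13): L=152 R=178
Round 4 (k=12): L=178 R=199
Round 5 (k=50): L=199 R=87
Round 6 (k=19): L=87 R=187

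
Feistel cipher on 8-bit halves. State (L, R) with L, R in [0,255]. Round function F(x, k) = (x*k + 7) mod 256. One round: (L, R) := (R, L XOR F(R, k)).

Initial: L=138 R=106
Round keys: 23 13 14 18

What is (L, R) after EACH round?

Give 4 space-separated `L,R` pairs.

Round 1 (k=23): L=106 R=7
Round 2 (k=13): L=7 R=8
Round 3 (k=14): L=8 R=112
Round 4 (k=18): L=112 R=239

Answer: 106,7 7,8 8,112 112,239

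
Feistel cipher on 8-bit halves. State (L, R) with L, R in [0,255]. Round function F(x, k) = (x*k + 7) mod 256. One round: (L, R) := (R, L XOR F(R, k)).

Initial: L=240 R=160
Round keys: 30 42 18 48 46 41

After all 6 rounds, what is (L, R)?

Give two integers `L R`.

Round 1 (k=30): L=160 R=55
Round 2 (k=42): L=55 R=173
Round 3 (k=18): L=173 R=6
Round 4 (k=48): L=6 R=138
Round 5 (k=46): L=138 R=213
Round 6 (k=41): L=213 R=174

Answer: 213 174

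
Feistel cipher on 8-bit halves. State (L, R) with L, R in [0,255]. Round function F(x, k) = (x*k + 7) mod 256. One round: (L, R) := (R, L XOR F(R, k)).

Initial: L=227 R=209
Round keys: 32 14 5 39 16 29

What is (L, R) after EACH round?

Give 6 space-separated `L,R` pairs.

Round 1 (k=32): L=209 R=196
Round 2 (k=14): L=196 R=110
Round 3 (k=5): L=110 R=233
Round 4 (k=39): L=233 R=232
Round 5 (k=16): L=232 R=110
Round 6 (k=29): L=110 R=149

Answer: 209,196 196,110 110,233 233,232 232,110 110,149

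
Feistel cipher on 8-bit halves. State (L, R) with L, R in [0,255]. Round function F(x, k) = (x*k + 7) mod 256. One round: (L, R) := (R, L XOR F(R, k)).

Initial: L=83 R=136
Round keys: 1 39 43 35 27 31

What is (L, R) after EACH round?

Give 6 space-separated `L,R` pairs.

Answer: 136,220 220,3 3,84 84,128 128,211 211,20

Derivation:
Round 1 (k=1): L=136 R=220
Round 2 (k=39): L=220 R=3
Round 3 (k=43): L=3 R=84
Round 4 (k=35): L=84 R=128
Round 5 (k=27): L=128 R=211
Round 6 (k=31): L=211 R=20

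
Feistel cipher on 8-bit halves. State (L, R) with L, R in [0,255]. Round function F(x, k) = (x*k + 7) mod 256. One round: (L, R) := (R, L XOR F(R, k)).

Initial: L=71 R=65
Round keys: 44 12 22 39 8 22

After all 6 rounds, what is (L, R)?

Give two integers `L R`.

Answer: 104 193

Derivation:
Round 1 (k=44): L=65 R=116
Round 2 (k=12): L=116 R=54
Round 3 (k=22): L=54 R=223
Round 4 (k=39): L=223 R=54
Round 5 (k=8): L=54 R=104
Round 6 (k=22): L=104 R=193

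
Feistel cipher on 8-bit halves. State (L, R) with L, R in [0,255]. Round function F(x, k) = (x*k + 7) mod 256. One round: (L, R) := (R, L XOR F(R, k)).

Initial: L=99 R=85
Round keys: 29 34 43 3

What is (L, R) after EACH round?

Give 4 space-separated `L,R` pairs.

Answer: 85,203 203,168 168,244 244,75

Derivation:
Round 1 (k=29): L=85 R=203
Round 2 (k=34): L=203 R=168
Round 3 (k=43): L=168 R=244
Round 4 (k=3): L=244 R=75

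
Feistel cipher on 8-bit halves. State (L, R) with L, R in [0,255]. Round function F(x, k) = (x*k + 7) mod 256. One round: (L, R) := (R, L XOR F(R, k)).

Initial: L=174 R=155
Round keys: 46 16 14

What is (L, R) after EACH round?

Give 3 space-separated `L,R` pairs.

Round 1 (k=46): L=155 R=79
Round 2 (k=16): L=79 R=108
Round 3 (k=14): L=108 R=160

Answer: 155,79 79,108 108,160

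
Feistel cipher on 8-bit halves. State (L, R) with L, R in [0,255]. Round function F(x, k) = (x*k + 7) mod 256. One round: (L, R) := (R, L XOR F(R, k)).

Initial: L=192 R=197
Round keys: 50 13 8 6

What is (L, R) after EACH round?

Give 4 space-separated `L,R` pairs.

Round 1 (k=50): L=197 R=65
Round 2 (k=13): L=65 R=145
Round 3 (k=8): L=145 R=206
Round 4 (k=6): L=206 R=74

Answer: 197,65 65,145 145,206 206,74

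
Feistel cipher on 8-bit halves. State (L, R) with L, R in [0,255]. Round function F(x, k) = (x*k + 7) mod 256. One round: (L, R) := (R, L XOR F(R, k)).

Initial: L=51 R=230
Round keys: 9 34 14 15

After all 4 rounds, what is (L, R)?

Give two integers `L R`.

Round 1 (k=9): L=230 R=46
Round 2 (k=34): L=46 R=197
Round 3 (k=14): L=197 R=227
Round 4 (k=15): L=227 R=145

Answer: 227 145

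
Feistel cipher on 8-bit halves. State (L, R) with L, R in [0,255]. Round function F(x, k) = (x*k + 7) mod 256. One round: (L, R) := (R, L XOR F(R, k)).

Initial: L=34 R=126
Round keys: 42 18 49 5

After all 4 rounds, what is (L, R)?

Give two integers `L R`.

Answer: 15 21

Derivation:
Round 1 (k=42): L=126 R=145
Round 2 (k=18): L=145 R=71
Round 3 (k=49): L=71 R=15
Round 4 (k=5): L=15 R=21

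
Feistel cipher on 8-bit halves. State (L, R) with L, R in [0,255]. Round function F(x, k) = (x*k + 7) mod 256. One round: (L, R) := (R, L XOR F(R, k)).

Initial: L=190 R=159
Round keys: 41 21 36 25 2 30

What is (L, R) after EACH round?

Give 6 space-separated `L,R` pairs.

Round 1 (k=41): L=159 R=192
Round 2 (k=21): L=192 R=88
Round 3 (k=36): L=88 R=167
Round 4 (k=25): L=167 R=14
Round 5 (k=2): L=14 R=132
Round 6 (k=30): L=132 R=113

Answer: 159,192 192,88 88,167 167,14 14,132 132,113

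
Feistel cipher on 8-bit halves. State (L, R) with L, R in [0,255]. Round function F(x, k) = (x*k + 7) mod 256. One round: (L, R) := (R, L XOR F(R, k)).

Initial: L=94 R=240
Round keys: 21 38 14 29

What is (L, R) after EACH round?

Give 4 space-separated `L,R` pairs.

Round 1 (k=21): L=240 R=233
Round 2 (k=38): L=233 R=109
Round 3 (k=14): L=109 R=20
Round 4 (k=29): L=20 R=38

Answer: 240,233 233,109 109,20 20,38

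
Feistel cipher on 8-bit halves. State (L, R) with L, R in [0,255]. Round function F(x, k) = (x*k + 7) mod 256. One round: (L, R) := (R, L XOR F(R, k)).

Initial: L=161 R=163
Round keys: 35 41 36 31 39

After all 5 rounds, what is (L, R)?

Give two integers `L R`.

Answer: 198 179

Derivation:
Round 1 (k=35): L=163 R=241
Round 2 (k=41): L=241 R=3
Round 3 (k=36): L=3 R=130
Round 4 (k=31): L=130 R=198
Round 5 (k=39): L=198 R=179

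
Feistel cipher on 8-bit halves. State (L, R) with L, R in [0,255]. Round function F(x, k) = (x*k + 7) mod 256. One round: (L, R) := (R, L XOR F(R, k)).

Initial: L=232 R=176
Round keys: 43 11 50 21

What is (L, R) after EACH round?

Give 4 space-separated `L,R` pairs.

Round 1 (k=43): L=176 R=127
Round 2 (k=11): L=127 R=204
Round 3 (k=50): L=204 R=160
Round 4 (k=21): L=160 R=235

Answer: 176,127 127,204 204,160 160,235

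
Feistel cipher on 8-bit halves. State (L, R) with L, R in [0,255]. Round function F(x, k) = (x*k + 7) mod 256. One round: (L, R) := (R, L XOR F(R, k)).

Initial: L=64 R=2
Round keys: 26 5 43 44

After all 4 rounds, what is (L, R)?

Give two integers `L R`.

Round 1 (k=26): L=2 R=123
Round 2 (k=5): L=123 R=108
Round 3 (k=43): L=108 R=80
Round 4 (k=44): L=80 R=171

Answer: 80 171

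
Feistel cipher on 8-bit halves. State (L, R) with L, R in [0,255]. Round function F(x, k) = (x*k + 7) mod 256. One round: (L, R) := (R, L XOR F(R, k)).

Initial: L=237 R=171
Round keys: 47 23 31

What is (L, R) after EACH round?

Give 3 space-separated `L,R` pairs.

Answer: 171,129 129,53 53,243

Derivation:
Round 1 (k=47): L=171 R=129
Round 2 (k=23): L=129 R=53
Round 3 (k=31): L=53 R=243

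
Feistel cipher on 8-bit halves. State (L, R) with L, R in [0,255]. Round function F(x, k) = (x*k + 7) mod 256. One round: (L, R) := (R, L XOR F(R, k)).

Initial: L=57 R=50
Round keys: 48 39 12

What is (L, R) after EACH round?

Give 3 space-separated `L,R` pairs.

Round 1 (k=48): L=50 R=94
Round 2 (k=39): L=94 R=107
Round 3 (k=12): L=107 R=85

Answer: 50,94 94,107 107,85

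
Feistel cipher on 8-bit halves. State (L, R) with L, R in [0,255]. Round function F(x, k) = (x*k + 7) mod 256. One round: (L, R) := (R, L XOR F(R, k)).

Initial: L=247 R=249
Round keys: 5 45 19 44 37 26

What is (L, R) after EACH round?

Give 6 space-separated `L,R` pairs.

Answer: 249,19 19,167 167,127 127,124 124,140 140,67

Derivation:
Round 1 (k=5): L=249 R=19
Round 2 (k=45): L=19 R=167
Round 3 (k=19): L=167 R=127
Round 4 (k=44): L=127 R=124
Round 5 (k=37): L=124 R=140
Round 6 (k=26): L=140 R=67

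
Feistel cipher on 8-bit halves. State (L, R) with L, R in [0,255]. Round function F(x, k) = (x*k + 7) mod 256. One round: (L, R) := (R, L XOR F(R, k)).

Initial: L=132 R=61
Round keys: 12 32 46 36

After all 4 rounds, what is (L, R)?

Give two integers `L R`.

Answer: 84 13

Derivation:
Round 1 (k=12): L=61 R=103
Round 2 (k=32): L=103 R=218
Round 3 (k=46): L=218 R=84
Round 4 (k=36): L=84 R=13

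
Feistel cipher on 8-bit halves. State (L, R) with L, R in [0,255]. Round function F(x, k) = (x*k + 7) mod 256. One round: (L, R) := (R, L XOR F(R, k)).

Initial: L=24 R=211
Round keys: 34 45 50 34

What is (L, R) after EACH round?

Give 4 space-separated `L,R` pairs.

Answer: 211,21 21,107 107,248 248,156

Derivation:
Round 1 (k=34): L=211 R=21
Round 2 (k=45): L=21 R=107
Round 3 (k=50): L=107 R=248
Round 4 (k=34): L=248 R=156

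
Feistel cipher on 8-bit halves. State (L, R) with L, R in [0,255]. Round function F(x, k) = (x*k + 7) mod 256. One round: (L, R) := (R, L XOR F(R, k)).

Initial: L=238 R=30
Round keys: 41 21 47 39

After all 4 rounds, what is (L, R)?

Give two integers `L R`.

Round 1 (k=41): L=30 R=59
Round 2 (k=21): L=59 R=192
Round 3 (k=47): L=192 R=124
Round 4 (k=39): L=124 R=43

Answer: 124 43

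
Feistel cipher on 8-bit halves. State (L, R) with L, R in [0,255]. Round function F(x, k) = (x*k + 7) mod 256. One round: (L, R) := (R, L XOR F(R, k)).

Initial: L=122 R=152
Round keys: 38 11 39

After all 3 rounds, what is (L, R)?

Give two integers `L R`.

Answer: 174 100

Derivation:
Round 1 (k=38): L=152 R=237
Round 2 (k=11): L=237 R=174
Round 3 (k=39): L=174 R=100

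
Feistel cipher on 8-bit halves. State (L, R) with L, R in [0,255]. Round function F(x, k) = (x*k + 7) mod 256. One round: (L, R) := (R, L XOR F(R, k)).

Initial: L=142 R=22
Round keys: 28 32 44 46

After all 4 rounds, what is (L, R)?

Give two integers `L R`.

Round 1 (k=28): L=22 R=225
Round 2 (k=32): L=225 R=49
Round 3 (k=44): L=49 R=146
Round 4 (k=46): L=146 R=114

Answer: 146 114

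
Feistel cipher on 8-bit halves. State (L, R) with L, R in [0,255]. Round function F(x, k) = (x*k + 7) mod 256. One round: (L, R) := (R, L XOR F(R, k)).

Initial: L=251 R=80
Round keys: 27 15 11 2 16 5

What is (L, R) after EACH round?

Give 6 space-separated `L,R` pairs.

Answer: 80,140 140,107 107,44 44,52 52,107 107,42

Derivation:
Round 1 (k=27): L=80 R=140
Round 2 (k=15): L=140 R=107
Round 3 (k=11): L=107 R=44
Round 4 (k=2): L=44 R=52
Round 5 (k=16): L=52 R=107
Round 6 (k=5): L=107 R=42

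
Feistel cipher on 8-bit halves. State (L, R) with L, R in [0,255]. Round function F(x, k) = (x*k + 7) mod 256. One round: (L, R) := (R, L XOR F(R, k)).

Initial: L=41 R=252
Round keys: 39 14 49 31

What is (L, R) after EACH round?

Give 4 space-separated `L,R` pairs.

Answer: 252,66 66,95 95,116 116,76

Derivation:
Round 1 (k=39): L=252 R=66
Round 2 (k=14): L=66 R=95
Round 3 (k=49): L=95 R=116
Round 4 (k=31): L=116 R=76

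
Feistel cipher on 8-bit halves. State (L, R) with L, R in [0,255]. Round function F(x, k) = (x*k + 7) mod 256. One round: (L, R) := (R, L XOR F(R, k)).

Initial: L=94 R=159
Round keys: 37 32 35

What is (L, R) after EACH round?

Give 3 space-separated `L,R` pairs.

Round 1 (k=37): L=159 R=92
Round 2 (k=32): L=92 R=24
Round 3 (k=35): L=24 R=19

Answer: 159,92 92,24 24,19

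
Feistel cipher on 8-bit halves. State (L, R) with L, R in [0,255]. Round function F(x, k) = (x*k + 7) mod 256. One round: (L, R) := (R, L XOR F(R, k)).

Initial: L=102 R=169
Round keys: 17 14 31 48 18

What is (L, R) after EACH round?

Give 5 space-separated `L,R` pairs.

Answer: 169,38 38,178 178,179 179,37 37,18

Derivation:
Round 1 (k=17): L=169 R=38
Round 2 (k=14): L=38 R=178
Round 3 (k=31): L=178 R=179
Round 4 (k=48): L=179 R=37
Round 5 (k=18): L=37 R=18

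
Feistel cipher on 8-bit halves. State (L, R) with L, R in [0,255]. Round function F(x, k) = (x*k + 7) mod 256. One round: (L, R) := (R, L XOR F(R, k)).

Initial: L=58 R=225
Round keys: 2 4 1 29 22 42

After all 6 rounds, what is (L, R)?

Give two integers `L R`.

Round 1 (k=2): L=225 R=243
Round 2 (k=4): L=243 R=50
Round 3 (k=1): L=50 R=202
Round 4 (k=29): L=202 R=219
Round 5 (k=22): L=219 R=19
Round 6 (k=42): L=19 R=254

Answer: 19 254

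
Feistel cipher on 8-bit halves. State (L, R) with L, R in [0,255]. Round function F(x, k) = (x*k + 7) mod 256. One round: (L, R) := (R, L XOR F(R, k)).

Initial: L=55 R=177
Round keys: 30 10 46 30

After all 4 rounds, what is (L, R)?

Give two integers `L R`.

Answer: 161 47

Derivation:
Round 1 (k=30): L=177 R=242
Round 2 (k=10): L=242 R=202
Round 3 (k=46): L=202 R=161
Round 4 (k=30): L=161 R=47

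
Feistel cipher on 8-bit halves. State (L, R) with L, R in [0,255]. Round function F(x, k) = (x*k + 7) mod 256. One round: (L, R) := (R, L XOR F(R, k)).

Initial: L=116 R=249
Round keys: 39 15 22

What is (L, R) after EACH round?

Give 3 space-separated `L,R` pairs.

Answer: 249,130 130,92 92,109

Derivation:
Round 1 (k=39): L=249 R=130
Round 2 (k=15): L=130 R=92
Round 3 (k=22): L=92 R=109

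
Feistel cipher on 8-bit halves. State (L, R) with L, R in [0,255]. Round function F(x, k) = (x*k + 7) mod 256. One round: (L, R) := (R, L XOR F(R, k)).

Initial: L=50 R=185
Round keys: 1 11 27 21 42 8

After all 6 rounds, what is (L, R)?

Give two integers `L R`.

Round 1 (k=1): L=185 R=242
Round 2 (k=11): L=242 R=212
Round 3 (k=27): L=212 R=145
Round 4 (k=21): L=145 R=56
Round 5 (k=42): L=56 R=166
Round 6 (k=8): L=166 R=15

Answer: 166 15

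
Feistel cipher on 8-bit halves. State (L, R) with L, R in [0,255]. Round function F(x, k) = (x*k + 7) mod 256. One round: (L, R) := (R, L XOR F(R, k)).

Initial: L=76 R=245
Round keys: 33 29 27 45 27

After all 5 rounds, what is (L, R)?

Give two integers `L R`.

Round 1 (k=33): L=245 R=208
Round 2 (k=29): L=208 R=98
Round 3 (k=27): L=98 R=141
Round 4 (k=45): L=141 R=178
Round 5 (k=27): L=178 R=64

Answer: 178 64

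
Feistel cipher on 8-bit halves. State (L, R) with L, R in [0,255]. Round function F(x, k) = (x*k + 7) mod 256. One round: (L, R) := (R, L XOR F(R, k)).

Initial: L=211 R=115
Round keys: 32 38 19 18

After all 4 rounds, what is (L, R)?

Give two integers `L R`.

Answer: 159 249

Derivation:
Round 1 (k=32): L=115 R=180
Round 2 (k=38): L=180 R=204
Round 3 (k=19): L=204 R=159
Round 4 (k=18): L=159 R=249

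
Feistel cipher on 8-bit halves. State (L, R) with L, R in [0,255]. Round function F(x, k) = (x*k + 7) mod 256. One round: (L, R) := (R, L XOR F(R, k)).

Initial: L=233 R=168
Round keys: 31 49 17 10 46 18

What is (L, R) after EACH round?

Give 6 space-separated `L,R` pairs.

Round 1 (k=31): L=168 R=182
Round 2 (k=49): L=182 R=117
Round 3 (k=17): L=117 R=122
Round 4 (k=10): L=122 R=190
Round 5 (k=46): L=190 R=81
Round 6 (k=18): L=81 R=7

Answer: 168,182 182,117 117,122 122,190 190,81 81,7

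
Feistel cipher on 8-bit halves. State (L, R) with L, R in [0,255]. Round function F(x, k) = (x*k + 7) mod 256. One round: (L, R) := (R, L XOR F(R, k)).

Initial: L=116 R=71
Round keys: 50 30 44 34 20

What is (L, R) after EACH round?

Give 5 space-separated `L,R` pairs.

Round 1 (k=50): L=71 R=145
Round 2 (k=30): L=145 R=66
Round 3 (k=44): L=66 R=206
Round 4 (k=34): L=206 R=33
Round 5 (k=20): L=33 R=85

Answer: 71,145 145,66 66,206 206,33 33,85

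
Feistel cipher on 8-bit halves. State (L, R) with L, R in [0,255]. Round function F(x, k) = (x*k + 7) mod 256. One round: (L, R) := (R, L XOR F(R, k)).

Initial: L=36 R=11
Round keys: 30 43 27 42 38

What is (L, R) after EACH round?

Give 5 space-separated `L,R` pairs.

Answer: 11,117 117,165 165,27 27,208 208,252

Derivation:
Round 1 (k=30): L=11 R=117
Round 2 (k=43): L=117 R=165
Round 3 (k=27): L=165 R=27
Round 4 (k=42): L=27 R=208
Round 5 (k=38): L=208 R=252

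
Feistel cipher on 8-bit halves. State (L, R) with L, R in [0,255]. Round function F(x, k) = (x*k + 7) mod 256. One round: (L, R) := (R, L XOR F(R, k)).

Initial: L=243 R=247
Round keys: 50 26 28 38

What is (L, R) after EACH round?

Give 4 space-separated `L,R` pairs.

Answer: 247,182 182,116 116,1 1,89

Derivation:
Round 1 (k=50): L=247 R=182
Round 2 (k=26): L=182 R=116
Round 3 (k=28): L=116 R=1
Round 4 (k=38): L=1 R=89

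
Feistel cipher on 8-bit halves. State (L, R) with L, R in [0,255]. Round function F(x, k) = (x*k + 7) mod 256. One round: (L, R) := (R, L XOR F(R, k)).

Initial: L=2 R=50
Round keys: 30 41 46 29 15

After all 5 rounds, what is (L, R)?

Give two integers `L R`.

Round 1 (k=30): L=50 R=225
Round 2 (k=41): L=225 R=34
Round 3 (k=46): L=34 R=194
Round 4 (k=29): L=194 R=35
Round 5 (k=15): L=35 R=214

Answer: 35 214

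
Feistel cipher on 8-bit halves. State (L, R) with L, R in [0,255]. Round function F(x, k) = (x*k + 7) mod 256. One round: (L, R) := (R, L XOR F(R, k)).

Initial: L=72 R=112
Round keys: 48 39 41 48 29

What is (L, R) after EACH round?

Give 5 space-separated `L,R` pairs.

Answer: 112,79 79,96 96,40 40,231 231,26

Derivation:
Round 1 (k=48): L=112 R=79
Round 2 (k=39): L=79 R=96
Round 3 (k=41): L=96 R=40
Round 4 (k=48): L=40 R=231
Round 5 (k=29): L=231 R=26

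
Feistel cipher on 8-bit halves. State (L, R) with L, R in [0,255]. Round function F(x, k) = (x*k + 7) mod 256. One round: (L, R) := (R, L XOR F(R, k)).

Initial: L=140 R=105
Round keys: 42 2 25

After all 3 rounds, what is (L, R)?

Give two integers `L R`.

Round 1 (k=42): L=105 R=205
Round 2 (k=2): L=205 R=200
Round 3 (k=25): L=200 R=66

Answer: 200 66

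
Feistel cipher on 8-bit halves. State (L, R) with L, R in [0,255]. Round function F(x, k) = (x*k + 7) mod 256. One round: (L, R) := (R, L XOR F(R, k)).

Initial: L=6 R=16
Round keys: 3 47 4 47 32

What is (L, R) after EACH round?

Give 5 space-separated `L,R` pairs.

Round 1 (k=3): L=16 R=49
Round 2 (k=47): L=49 R=22
Round 3 (k=4): L=22 R=110
Round 4 (k=47): L=110 R=47
Round 5 (k=32): L=47 R=137

Answer: 16,49 49,22 22,110 110,47 47,137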